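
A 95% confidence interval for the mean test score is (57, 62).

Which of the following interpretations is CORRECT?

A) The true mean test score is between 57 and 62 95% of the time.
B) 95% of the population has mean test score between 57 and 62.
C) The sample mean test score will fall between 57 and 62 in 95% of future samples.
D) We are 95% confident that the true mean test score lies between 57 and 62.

A confidence interval represents our confidence in the procedure, not a probability statement about the parameter.

Key concept: If we repeated this sampling process many times and computed a 95% CI each time, about 95% of those intervals would contain the true population parameter.

For this specific interval (57, 62):
- Midpoint (point estimate): 59.5
- Margin of error: 2.5

The correct interpretation is the one stating confidence that the true parameter lies in the interval — option D.

D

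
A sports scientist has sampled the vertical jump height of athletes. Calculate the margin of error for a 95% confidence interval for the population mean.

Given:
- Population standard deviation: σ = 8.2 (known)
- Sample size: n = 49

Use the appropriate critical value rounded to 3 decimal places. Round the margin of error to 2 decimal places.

The population standard deviation σ is known, so use the z-interval margin of error formula.

For 95% confidence, z* = 1.96 (from standard normal table)

Margin of error formula for z-interval: E = z* × σ/√n

E = 1.96 × 8.2/√49
  = 1.96 × 1.171429
  = 2.2960

Rounded to 2 decimal places:

2.30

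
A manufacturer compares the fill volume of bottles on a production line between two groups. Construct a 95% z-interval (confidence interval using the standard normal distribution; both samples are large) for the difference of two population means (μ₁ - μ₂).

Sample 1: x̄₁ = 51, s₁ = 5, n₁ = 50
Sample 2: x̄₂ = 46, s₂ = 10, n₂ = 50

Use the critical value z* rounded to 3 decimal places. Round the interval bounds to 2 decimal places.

Both samples are large (n₁ = 50 ≥ 30, n₂ = 50 ≥ 30), so a z-interval for the difference of means applies.

Point estimate: x̄₁ - x̄₂ = 51 - 46 = 5

Standard error: SE = √(s₁²/n₁ + s₂²/n₂)
= √(5²/50 + 10²/50)
= √(0.500000 + 2.000000)
= 1.581139

For 95% confidence, z* = 1.96 (from standard normal table)
Margin of error: E = z* × SE = 1.96 × 1.581139 = 3.0990

Z-interval: (x̄₁ - x̄₂) ± E = 5 ± 3.0990 = (1.9010, 8.0990)

Rounded to 2 decimal places:

(1.90, 8.10)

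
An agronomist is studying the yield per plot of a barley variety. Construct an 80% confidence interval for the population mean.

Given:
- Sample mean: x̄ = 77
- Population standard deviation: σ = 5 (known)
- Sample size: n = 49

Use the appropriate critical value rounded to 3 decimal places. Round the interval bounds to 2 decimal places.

The population standard deviation σ is known, so use a z-interval (standard normal critical value).

For 80% confidence, z* = 1.282 (from standard normal table)

Standard error: SE = σ/√n = 5/√49 = 0.714286

Margin of error: E = z* × SE = 1.282 × 0.714286 = 0.9157

Z-interval: x̄ ± E = 77 ± 0.9157 = (76.0843, 77.9157)

Rounded to 2 decimal places:

(76.08, 77.92)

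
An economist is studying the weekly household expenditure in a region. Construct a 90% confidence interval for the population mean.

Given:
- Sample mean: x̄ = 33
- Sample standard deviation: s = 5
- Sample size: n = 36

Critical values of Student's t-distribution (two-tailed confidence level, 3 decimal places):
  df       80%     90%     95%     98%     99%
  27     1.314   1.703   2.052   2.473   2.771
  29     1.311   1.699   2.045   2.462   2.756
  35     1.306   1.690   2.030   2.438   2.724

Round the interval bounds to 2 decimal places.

The population standard deviation σ is unknown (only the sample standard deviation s is given), so use a t-interval with df = n - 1 = 36 - 1 = 35.

For 90% confidence with df = 35, t* = 1.690 (from t-table)

Standard error: SE = s/√n = 5/√36 = 0.833333

Margin of error: E = t* × SE = 1.690 × 0.833333 = 1.4083

T-interval: x̄ ± E = 33 ± 1.4083 = (31.5917, 34.4083)

Rounded to 2 decimal places:

(31.59, 34.41)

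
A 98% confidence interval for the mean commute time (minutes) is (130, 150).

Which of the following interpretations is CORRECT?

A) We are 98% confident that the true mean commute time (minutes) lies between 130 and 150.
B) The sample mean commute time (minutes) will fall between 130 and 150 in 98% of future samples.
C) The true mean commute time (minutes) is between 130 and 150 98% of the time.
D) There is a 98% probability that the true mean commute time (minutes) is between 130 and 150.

A confidence interval represents our confidence in the procedure, not a probability statement about the parameter.

Key concept: If we repeated this sampling process many times and computed a 98% CI each time, about 98% of those intervals would contain the true population parameter.

For this specific interval (130, 150):
- Midpoint (point estimate): 140
- Margin of error: 10

The correct interpretation is the one stating confidence that the true parameter lies in the interval — option A.

A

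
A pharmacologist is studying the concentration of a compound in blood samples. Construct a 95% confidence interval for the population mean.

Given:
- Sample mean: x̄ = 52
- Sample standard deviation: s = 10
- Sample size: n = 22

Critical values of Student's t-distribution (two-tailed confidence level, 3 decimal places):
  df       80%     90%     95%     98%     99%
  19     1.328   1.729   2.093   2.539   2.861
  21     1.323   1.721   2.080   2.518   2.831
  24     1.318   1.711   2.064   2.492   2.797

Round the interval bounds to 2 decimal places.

The population standard deviation σ is unknown (only the sample standard deviation s is given), so use a t-interval with df = n - 1 = 22 - 1 = 21.

For 95% confidence with df = 21, t* = 2.080 (from t-table)

Standard error: SE = s/√n = 10/√22 = 2.132007

Margin of error: E = t* × SE = 2.080 × 2.132007 = 4.4346

T-interval: x̄ ± E = 52 ± 4.4346 = (47.5654, 56.4346)

Rounded to 2 decimal places:

(47.57, 56.43)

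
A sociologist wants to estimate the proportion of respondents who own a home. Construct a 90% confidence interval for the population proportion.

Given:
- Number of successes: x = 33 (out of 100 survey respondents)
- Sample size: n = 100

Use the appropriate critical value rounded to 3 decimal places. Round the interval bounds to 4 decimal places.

Sample proportion: p̂ = 33/100 = 0.33000000

Check conditions for normal approximation:
  np̂ = 33 ≥ 10 ✓
  n(1-p̂) = 67 ≥ 10 ✓

The sample is large enough, so use a z-interval (normal approximation) for the proportion.

For 90% confidence, z* = 1.645 (from standard normal table)

Standard error: SE = √(p̂(1-p̂)/n) = √(0.33000000×0.67000000/100) = 0.0470212718

Margin of error: E = z* × SE = 1.645 × 0.0470212718 = 0.07734999

Z-interval: p̂ ± E = 0.33000000 ± 0.07734999 = (0.25265001, 0.40734999)

Rounded to 4 decimal places:

(0.2527, 0.4073)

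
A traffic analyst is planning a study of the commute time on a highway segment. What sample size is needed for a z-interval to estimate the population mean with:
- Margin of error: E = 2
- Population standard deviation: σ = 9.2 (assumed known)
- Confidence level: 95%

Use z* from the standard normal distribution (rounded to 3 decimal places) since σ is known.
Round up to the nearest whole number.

Using z* since population σ is known (z-interval formula).

For 95% confidence, z* = 1.96 (from standard normal table)

Sample size formula for z-interval: n = (z*σ/E)²

n = (1.96 × 9.2 / 2)²
  = (9.016000)²
  = 81.2883

Round up to the nearest whole number: n = 82

82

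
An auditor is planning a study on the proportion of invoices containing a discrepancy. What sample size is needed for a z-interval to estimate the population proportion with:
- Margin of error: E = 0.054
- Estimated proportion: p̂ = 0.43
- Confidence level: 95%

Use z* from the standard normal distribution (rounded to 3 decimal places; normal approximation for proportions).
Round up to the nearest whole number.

Using z* for proportion z-interval (normal approximation).

For 95% confidence, z* = 1.96 (from standard normal table)

Sample size formula for proportion z-interval: n = z*²p̂(1-p̂)/E²

n = 1.96² × 0.43 × 0.57 / 0.054²
  = 3.8416 × 0.2451 / 0.002916
  = 322.8999

Round up to the nearest whole number: n = 323

323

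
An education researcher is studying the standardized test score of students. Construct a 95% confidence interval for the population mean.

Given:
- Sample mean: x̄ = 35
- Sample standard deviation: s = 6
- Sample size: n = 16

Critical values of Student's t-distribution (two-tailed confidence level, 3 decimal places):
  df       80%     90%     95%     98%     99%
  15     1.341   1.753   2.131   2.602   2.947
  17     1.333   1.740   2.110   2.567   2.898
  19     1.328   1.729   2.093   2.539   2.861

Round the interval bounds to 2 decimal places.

The population standard deviation σ is unknown (only the sample standard deviation s is given), so use a t-interval with df = n - 1 = 16 - 1 = 15.

For 95% confidence with df = 15, t* = 2.131 (from t-table)

Standard error: SE = s/√n = 6/√16 = 1.500000

Margin of error: E = t* × SE = 2.131 × 1.500000 = 3.1965

T-interval: x̄ ± E = 35 ± 3.1965 = (31.8035, 38.1965)

Rounded to 2 decimal places:

(31.80, 38.20)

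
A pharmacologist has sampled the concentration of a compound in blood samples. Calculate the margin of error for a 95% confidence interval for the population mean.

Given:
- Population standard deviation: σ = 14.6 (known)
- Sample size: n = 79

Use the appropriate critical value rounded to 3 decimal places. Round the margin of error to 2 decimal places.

The population standard deviation σ is known, so use the z-interval margin of error formula.

For 95% confidence, z* = 1.96 (from standard normal table)

Margin of error formula for z-interval: E = z* × σ/√n

E = 1.96 × 14.6/√79
  = 1.96 × 1.642628
  = 3.2196

Rounded to 2 decimal places:

3.22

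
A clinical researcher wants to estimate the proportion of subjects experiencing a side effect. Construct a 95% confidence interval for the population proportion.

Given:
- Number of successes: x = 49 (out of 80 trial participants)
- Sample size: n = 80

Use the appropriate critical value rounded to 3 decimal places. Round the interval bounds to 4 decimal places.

Sample proportion: p̂ = 49/80 = 0.612500

Check conditions for normal approximation:
  np̂ = 49 ≥ 10 ✓
  n(1-p̂) = 31 ≥ 10 ✓

The sample is large enough, so use a z-interval (normal approximation) for the proportion.

For 95% confidence, z* = 1.96 (from standard normal table)

Standard error: SE = √(p̂(1-p̂)/n) = √(0.612500×0.387500/80) = 0.05446831

Margin of error: E = z* × SE = 1.96 × 0.05446831 = 0.106758

Z-interval: p̂ ± E = 0.612500 ± 0.106758 = (0.505742, 0.719258)

Rounded to 4 decimal places:

(0.5057, 0.7193)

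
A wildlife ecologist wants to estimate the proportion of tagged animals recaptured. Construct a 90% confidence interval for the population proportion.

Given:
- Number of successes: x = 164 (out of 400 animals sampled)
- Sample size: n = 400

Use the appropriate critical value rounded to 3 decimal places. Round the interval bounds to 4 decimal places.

Sample proportion: p̂ = 164/400 = 0.410000

Check conditions for normal approximation:
  np̂ = 164 ≥ 10 ✓
  n(1-p̂) = 236 ≥ 10 ✓

The sample is large enough, so use a z-interval (normal approximation) for the proportion.

For 90% confidence, z* = 1.645 (from standard normal table)

Standard error: SE = √(p̂(1-p̂)/n) = √(0.410000×0.590000/400) = 0.02459167

Margin of error: E = z* × SE = 1.645 × 0.02459167 = 0.040453

Z-interval: p̂ ± E = 0.410000 ± 0.040453 = (0.369547, 0.450453)

Rounded to 4 decimal places:

(0.3695, 0.4505)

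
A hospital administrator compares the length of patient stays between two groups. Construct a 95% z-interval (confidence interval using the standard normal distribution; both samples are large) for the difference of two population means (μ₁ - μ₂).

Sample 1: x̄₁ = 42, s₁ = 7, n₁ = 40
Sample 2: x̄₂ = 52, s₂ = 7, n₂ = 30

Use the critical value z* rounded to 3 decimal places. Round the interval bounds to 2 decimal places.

Both samples are large (n₁ = 40 ≥ 30, n₂ = 30 ≥ 30), so a z-interval for the difference of means applies.

Point estimate: x̄₁ - x̄₂ = 42 - 52 = -10

Standard error: SE = √(s₁²/n₁ + s₂²/n₂)
= √(7²/40 + 7²/30)
= √(1.225000 + 1.633333)
= 1.690661

For 95% confidence, z* = 1.96 (from standard normal table)
Margin of error: E = z* × SE = 1.96 × 1.690661 = 3.3137

Z-interval: (x̄₁ - x̄₂) ± E = -10 ± 3.3137 = (-13.3137, -6.6863)

Rounded to 2 decimal places:

(-13.31, -6.69)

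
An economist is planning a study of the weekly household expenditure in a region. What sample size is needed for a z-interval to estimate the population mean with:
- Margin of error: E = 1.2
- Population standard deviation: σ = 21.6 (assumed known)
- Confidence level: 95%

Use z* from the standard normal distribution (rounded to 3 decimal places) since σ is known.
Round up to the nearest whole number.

Using z* since population σ is known (z-interval formula).

For 95% confidence, z* = 1.96 (from standard normal table)

Sample size formula for z-interval: n = (z*σ/E)²

n = (1.96 × 21.6 / 1.2)²
  = (35.280000)²
  = 1244.6784

Round up to the nearest whole number: n = 1245

1245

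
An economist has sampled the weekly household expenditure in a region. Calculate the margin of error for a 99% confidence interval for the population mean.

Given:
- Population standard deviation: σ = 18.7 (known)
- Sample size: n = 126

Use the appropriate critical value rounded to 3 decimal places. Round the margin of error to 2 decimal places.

The population standard deviation σ is known, so use the z-interval margin of error formula.

For 99% confidence, z* = 2.576 (from standard normal table)

Margin of error formula for z-interval: E = z* × σ/√n

E = 2.576 × 18.7/√126
  = 2.576 × 1.665928
  = 4.2914

Rounded to 2 decimal places:

4.29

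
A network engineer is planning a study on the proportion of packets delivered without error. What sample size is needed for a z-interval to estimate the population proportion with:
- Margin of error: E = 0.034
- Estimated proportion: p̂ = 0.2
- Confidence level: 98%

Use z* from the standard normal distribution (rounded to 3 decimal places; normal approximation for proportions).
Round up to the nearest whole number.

Using z* for proportion z-interval (normal approximation).

For 98% confidence, z* = 2.326 (from standard normal table)

Sample size formula for proportion z-interval: n = z*²p̂(1-p̂)/E²

n = 2.326² × 0.2 × 0.8 / 0.034²
  = 5.410276 × 0.16 / 0.001156
  = 748.8271

Round up to the nearest whole number: n = 749

749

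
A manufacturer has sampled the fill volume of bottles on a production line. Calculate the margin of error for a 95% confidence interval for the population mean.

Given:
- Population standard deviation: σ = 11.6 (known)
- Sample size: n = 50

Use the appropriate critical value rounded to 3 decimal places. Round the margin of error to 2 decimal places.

The population standard deviation σ is known, so use the z-interval margin of error formula.

For 95% confidence, z* = 1.96 (from standard normal table)

Margin of error formula for z-interval: E = z* × σ/√n

E = 1.96 × 11.6/√50
  = 1.96 × 1.640488
  = 3.2154

Rounded to 2 decimal places:

3.22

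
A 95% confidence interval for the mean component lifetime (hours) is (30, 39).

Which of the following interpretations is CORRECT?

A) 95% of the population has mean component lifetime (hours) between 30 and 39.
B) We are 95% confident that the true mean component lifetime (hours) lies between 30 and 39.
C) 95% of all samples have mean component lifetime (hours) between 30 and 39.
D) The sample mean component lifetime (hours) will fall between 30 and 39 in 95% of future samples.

A confidence interval represents our confidence in the procedure, not a probability statement about the parameter.

Key concept: If we repeated this sampling process many times and computed a 95% CI each time, about 95% of those intervals would contain the true population parameter.

For this specific interval (30, 39):
- Midpoint (point estimate): 34.5
- Margin of error: 4.5

The correct interpretation is the one stating confidence that the true parameter lies in the interval — option B.

B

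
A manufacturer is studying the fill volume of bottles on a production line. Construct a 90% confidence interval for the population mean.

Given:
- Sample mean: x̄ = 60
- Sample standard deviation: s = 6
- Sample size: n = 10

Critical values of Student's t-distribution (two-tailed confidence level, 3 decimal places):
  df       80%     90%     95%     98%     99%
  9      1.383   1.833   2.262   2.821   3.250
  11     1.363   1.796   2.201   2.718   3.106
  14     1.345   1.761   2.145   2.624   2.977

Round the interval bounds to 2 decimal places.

The population standard deviation σ is unknown (only the sample standard deviation s is given), so use a t-interval with df = n - 1 = 10 - 1 = 9.

For 90% confidence with df = 9, t* = 1.833 (from t-table)

Standard error: SE = s/√n = 6/√10 = 1.897367

Margin of error: E = t* × SE = 1.833 × 1.897367 = 3.4779

T-interval: x̄ ± E = 60 ± 3.4779 = (56.5221, 63.4779)

Rounded to 2 decimal places:

(56.52, 63.48)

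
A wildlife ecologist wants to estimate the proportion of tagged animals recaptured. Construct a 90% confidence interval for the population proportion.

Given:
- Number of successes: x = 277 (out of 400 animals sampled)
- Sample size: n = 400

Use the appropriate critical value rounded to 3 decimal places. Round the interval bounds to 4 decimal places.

Sample proportion: p̂ = 277/400 = 0.692500

Check conditions for normal approximation:
  np̂ = 277 ≥ 10 ✓
  n(1-p̂) = 123 ≥ 10 ✓

The sample is large enough, so use a z-interval (normal approximation) for the proportion.

For 90% confidence, z* = 1.645 (from standard normal table)

Standard error: SE = √(p̂(1-p̂)/n) = √(0.692500×0.307500/400) = 0.02307291

Margin of error: E = z* × SE = 1.645 × 0.02307291 = 0.037955

Z-interval: p̂ ± E = 0.692500 ± 0.037955 = (0.654545, 0.730455)

Rounded to 4 decimal places:

(0.6545, 0.7305)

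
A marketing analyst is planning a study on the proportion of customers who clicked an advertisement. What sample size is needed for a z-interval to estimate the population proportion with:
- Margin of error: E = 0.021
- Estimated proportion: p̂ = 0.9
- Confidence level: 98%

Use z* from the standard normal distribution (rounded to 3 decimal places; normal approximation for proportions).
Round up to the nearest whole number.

Using z* for proportion z-interval (normal approximation).

For 98% confidence, z* = 2.326 (from standard normal table)

Sample size formula for proportion z-interval: n = z*²p̂(1-p̂)/E²

n = 2.326² × 0.9 × 0.1 / 0.021²
  = 5.410276 × 0.09 / 0.000441
  = 1104.1380

Round up to the nearest whole number: n = 1105

1105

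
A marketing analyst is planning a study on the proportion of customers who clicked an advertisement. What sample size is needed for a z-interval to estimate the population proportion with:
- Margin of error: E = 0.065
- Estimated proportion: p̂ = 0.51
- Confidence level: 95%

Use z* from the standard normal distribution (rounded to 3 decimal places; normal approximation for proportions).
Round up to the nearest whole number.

Using z* for proportion z-interval (normal approximation).

For 95% confidence, z* = 1.96 (from standard normal table)

Sample size formula for proportion z-interval: n = z*²p̂(1-p̂)/E²

n = 1.96² × 0.51 × 0.49 / 0.065²
  = 3.8416 × 0.2499 / 0.004225
  = 227.2227

Round up to the nearest whole number: n = 228

228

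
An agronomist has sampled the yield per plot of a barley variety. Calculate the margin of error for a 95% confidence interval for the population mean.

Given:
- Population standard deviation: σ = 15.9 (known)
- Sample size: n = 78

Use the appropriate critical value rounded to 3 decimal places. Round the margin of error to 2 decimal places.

The population standard deviation σ is known, so use the z-interval margin of error formula.

For 95% confidence, z* = 1.96 (from standard normal table)

Margin of error formula for z-interval: E = z* × σ/√n

E = 1.96 × 15.9/√78
  = 1.96 × 1.800320
  = 3.5286

Rounded to 2 decimal places:

3.53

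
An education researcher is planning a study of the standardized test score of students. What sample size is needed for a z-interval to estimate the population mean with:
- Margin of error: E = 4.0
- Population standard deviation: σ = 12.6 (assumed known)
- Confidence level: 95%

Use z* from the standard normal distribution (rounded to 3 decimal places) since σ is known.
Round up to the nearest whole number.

Using z* since population σ is known (z-interval formula).

For 95% confidence, z* = 1.96 (from standard normal table)

Sample size formula for z-interval: n = (z*σ/E)²

n = (1.96 × 12.6 / 4.0)²
  = (6.174000)²
  = 38.1183

Round up to the nearest whole number: n = 39

39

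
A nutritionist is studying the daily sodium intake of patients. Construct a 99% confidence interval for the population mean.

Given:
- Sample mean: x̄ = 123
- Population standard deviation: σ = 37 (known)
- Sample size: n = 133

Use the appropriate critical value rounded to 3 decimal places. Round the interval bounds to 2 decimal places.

The population standard deviation σ is known, so use a z-interval (standard normal critical value).

For 99% confidence, z* = 2.576 (from standard normal table)

Standard error: SE = σ/√n = 37/√133 = 3.208307

Margin of error: E = z* × SE = 2.576 × 3.208307 = 8.2646

Z-interval: x̄ ± E = 123 ± 8.2646 = (114.7354, 131.2646)

Rounded to 2 decimal places:

(114.74, 131.26)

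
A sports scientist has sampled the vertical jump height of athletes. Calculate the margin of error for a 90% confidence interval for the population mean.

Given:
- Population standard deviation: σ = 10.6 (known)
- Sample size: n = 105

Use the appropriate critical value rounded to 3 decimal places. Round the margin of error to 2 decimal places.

The population standard deviation σ is known, so use the z-interval margin of error formula.

For 90% confidence, z* = 1.645 (from standard normal table)

Margin of error formula for z-interval: E = z* × σ/√n

E = 1.645 × 10.6/√105
  = 1.645 × 1.034454
  = 1.7017

Rounded to 2 decimal places:

1.70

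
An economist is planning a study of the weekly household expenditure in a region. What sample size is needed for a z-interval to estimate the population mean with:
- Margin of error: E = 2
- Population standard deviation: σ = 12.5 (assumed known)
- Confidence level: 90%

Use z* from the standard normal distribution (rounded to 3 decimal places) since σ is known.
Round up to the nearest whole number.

Using z* since population σ is known (z-interval formula).

For 90% confidence, z* = 1.645 (from standard normal table)

Sample size formula for z-interval: n = (z*σ/E)²

n = (1.645 × 12.5 / 2)²
  = (10.281250)²
  = 105.7041

Round up to the nearest whole number: n = 106

106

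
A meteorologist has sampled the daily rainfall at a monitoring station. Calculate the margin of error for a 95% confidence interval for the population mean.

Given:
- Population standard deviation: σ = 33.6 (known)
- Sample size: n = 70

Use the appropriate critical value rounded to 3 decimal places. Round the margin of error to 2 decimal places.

The population standard deviation σ is known, so use the z-interval margin of error formula.

For 95% confidence, z* = 1.96 (from standard normal table)

Margin of error formula for z-interval: E = z* × σ/√n

E = 1.96 × 33.6/√70
  = 1.96 × 4.015968
  = 7.8713

Rounded to 2 decimal places:

7.87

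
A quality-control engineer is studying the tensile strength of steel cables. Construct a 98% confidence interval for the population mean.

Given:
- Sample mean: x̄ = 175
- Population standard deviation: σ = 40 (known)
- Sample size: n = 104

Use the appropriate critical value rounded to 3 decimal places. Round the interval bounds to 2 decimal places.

The population standard deviation σ is known, so use a z-interval (standard normal critical value).

For 98% confidence, z* = 2.326 (from standard normal table)

Standard error: SE = σ/√n = 40/√104 = 3.922323

Margin of error: E = z* × SE = 2.326 × 3.922323 = 9.1233

Z-interval: x̄ ± E = 175 ± 9.1233 = (165.8767, 184.1233)

Rounded to 2 decimal places:

(165.88, 184.12)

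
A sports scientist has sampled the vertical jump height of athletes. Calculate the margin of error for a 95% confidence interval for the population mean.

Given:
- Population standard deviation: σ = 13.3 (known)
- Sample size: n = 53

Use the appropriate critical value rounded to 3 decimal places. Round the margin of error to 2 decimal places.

The population standard deviation σ is known, so use the z-interval margin of error formula.

For 95% confidence, z* = 1.96 (from standard normal table)

Margin of error formula for z-interval: E = z* × σ/√n

E = 1.96 × 13.3/√53
  = 1.96 × 1.826896
  = 3.5807

Rounded to 2 decimal places:

3.58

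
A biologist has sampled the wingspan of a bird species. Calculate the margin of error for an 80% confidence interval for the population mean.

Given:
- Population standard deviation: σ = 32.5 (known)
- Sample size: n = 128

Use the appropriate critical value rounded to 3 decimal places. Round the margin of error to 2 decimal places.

The population standard deviation σ is known, so use the z-interval margin of error formula.

For 80% confidence, z* = 1.282 (from standard normal table)

Margin of error formula for z-interval: E = z* × σ/√n

E = 1.282 × 32.5/√128
  = 1.282 × 2.872621
  = 3.6827

Rounded to 2 decimal places:

3.68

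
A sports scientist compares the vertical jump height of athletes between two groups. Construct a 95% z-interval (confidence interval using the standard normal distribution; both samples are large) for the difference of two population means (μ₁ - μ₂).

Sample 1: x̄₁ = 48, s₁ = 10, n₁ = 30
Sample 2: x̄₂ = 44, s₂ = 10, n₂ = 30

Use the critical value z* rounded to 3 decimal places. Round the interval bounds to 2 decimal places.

Both samples are large (n₁ = 30 ≥ 30, n₂ = 30 ≥ 30), so a z-interval for the difference of means applies.

Point estimate: x̄₁ - x̄₂ = 48 - 44 = 4

Standard error: SE = √(s₁²/n₁ + s₂²/n₂)
= √(10²/30 + 10²/30)
= √(3.333333 + 3.333333)
= 2.581989

For 95% confidence, z* = 1.96 (from standard normal table)
Margin of error: E = z* × SE = 1.96 × 2.581989 = 5.0607

Z-interval: (x̄₁ - x̄₂) ± E = 4 ± 5.0607 = (-1.0607, 9.0607)

Rounded to 2 decimal places:

(-1.06, 9.06)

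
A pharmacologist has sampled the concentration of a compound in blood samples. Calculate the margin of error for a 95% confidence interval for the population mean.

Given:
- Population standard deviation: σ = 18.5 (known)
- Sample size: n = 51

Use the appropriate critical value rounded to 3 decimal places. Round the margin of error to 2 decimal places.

The population standard deviation σ is known, so use the z-interval margin of error formula.

For 95% confidence, z* = 1.96 (from standard normal table)

Margin of error formula for z-interval: E = z* × σ/√n

E = 1.96 × 18.5/√51
  = 1.96 × 2.590518
  = 5.0774

Rounded to 2 decimal places:

5.08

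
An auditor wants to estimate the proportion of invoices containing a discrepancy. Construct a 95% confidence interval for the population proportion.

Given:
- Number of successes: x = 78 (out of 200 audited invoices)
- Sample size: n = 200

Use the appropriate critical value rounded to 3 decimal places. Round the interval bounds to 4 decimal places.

Sample proportion: p̂ = 78/200 = 0.390000

Check conditions for normal approximation:
  np̂ = 78 ≥ 10 ✓
  n(1-p̂) = 122 ≥ 10 ✓

The sample is large enough, so use a z-interval (normal approximation) for the proportion.

For 95% confidence, z* = 1.96 (from standard normal table)

Standard error: SE = √(p̂(1-p̂)/n) = √(0.390000×0.610000/200) = 0.03448913

Margin of error: E = z* × SE = 1.96 × 0.03448913 = 0.067599

Z-interval: p̂ ± E = 0.390000 ± 0.067599 = (0.322401, 0.457599)

Rounded to 4 decimal places:

(0.3224, 0.4576)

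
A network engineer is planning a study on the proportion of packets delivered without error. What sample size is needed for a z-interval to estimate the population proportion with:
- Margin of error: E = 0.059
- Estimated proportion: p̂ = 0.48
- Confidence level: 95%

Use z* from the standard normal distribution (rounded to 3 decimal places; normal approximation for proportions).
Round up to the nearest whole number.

Using z* for proportion z-interval (normal approximation).

For 95% confidence, z* = 1.96 (from standard normal table)

Sample size formula for proportion z-interval: n = z*²p̂(1-p̂)/E²

n = 1.96² × 0.48 × 0.52 / 0.059²
  = 3.8416 × 0.2496 / 0.003481
  = 275.4563

Round up to the nearest whole number: n = 276

276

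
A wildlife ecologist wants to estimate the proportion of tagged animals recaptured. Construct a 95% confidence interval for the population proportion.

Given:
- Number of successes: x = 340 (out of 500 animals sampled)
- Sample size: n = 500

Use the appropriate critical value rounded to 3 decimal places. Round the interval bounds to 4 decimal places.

Sample proportion: p̂ = 340/500 = 0.680000

Check conditions for normal approximation:
  np̂ = 340 ≥ 10 ✓
  n(1-p̂) = 160 ≥ 10 ✓

The sample is large enough, so use a z-interval (normal approximation) for the proportion.

For 95% confidence, z* = 1.96 (from standard normal table)

Standard error: SE = √(p̂(1-p̂)/n) = √(0.680000×0.320000/500) = 0.02086145

Margin of error: E = z* × SE = 1.96 × 0.02086145 = 0.040888

Z-interval: p̂ ± E = 0.680000 ± 0.040888 = (0.639112, 0.720888)

Rounded to 4 decimal places:

(0.6391, 0.7209)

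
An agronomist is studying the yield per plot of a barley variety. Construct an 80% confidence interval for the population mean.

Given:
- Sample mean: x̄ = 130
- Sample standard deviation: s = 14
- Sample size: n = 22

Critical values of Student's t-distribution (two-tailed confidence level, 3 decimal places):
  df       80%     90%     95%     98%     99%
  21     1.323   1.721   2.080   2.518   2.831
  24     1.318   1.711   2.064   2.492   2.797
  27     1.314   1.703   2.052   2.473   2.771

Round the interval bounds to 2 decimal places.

The population standard deviation σ is unknown (only the sample standard deviation s is given), so use a t-interval with df = n - 1 = 22 - 1 = 21.

For 80% confidence with df = 21, t* = 1.323 (from t-table)

Standard error: SE = s/√n = 14/√22 = 2.984810

Margin of error: E = t* × SE = 1.323 × 2.984810 = 3.9489

T-interval: x̄ ± E = 130 ± 3.9489 = (126.0511, 133.9489)

Rounded to 2 decimal places:

(126.05, 133.95)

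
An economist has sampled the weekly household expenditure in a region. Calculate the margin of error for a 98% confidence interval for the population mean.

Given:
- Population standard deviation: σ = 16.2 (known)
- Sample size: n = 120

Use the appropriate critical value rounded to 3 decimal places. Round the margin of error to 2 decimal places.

The population standard deviation σ is known, so use the z-interval margin of error formula.

For 98% confidence, z* = 2.326 (from standard normal table)

Margin of error formula for z-interval: E = z* × σ/√n

E = 2.326 × 16.2/√120
  = 2.326 × 1.478851
  = 3.4398

Rounded to 2 decimal places:

3.44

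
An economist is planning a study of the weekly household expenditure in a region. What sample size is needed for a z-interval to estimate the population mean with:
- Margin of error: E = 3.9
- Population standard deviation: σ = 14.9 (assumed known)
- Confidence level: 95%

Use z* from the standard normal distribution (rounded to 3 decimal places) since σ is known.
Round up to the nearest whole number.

Using z* since population σ is known (z-interval formula).

For 95% confidence, z* = 1.96 (from standard normal table)

Sample size formula for z-interval: n = (z*σ/E)²

n = (1.96 × 14.9 / 3.9)²
  = (7.488205)²
  = 56.0732

Round up to the nearest whole number: n = 57

57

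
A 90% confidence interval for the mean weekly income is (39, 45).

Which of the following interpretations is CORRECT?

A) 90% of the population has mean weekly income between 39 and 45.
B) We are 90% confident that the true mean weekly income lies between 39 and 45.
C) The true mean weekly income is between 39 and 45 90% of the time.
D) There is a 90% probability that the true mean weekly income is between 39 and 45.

A confidence interval represents our confidence in the procedure, not a probability statement about the parameter.

Key concept: If we repeated this sampling process many times and computed a 90% CI each time, about 90% of those intervals would contain the true population parameter.

For this specific interval (39, 45):
- Midpoint (point estimate): 42
- Margin of error: 3

The correct interpretation is the one stating confidence that the true parameter lies in the interval — option B.

B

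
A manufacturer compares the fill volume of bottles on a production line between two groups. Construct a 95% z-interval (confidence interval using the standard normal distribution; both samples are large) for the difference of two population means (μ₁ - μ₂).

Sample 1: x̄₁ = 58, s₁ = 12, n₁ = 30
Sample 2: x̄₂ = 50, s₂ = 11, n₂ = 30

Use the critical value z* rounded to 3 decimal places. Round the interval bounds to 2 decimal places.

Both samples are large (n₁ = 30 ≥ 30, n₂ = 30 ≥ 30), so a z-interval for the difference of means applies.

Point estimate: x̄₁ - x̄₂ = 58 - 50 = 8

Standard error: SE = √(s₁²/n₁ + s₂²/n₂)
= √(12²/30 + 11²/30)
= √(4.800000 + 4.033333)
= 2.972092

For 95% confidence, z* = 1.96 (from standard normal table)
Margin of error: E = z* × SE = 1.96 × 2.972092 = 5.8253

Z-interval: (x̄₁ - x̄₂) ± E = 8 ± 5.8253 = (2.1747, 13.8253)

Rounded to 2 decimal places:

(2.17, 13.83)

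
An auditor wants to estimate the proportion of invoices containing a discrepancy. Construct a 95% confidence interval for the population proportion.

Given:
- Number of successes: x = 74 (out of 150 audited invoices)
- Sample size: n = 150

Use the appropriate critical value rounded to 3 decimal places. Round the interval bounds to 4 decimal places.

Sample proportion: p̂ = 74/150 = 0.493333

Check conditions for normal approximation:
  np̂ = 74 ≥ 10 ✓
  n(1-p̂) = 76 ≥ 10 ✓

The sample is large enough, so use a z-interval (normal approximation) for the proportion.

For 95% confidence, z* = 1.96 (from standard normal table)

Standard error: SE = √(p̂(1-p̂)/n) = √(0.493333×0.506667/150) = 0.04082120

Margin of error: E = z* × SE = 1.96 × 0.04082120 = 0.080010

Z-interval: p̂ ± E = 0.493333 ± 0.080010 = (0.413324, 0.573343)

Rounded to 4 decimal places:

(0.4133, 0.5733)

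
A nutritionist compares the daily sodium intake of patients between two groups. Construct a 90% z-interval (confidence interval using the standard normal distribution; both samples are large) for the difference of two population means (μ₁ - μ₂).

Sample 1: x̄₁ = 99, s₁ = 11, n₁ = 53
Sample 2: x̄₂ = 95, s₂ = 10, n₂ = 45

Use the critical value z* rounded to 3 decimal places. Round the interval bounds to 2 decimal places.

Both samples are large (n₁ = 53 ≥ 30, n₂ = 45 ≥ 30), so a z-interval for the difference of means applies.

Point estimate: x̄₁ - x̄₂ = 99 - 95 = 4

Standard error: SE = √(s₁²/n₁ + s₂²/n₂)
= √(11²/53 + 10²/45)
= √(2.283019 + 2.222222)
= 2.122555

For 90% confidence, z* = 1.645 (from standard normal table)
Margin of error: E = z* × SE = 1.645 × 2.122555 = 3.4916

Z-interval: (x̄₁ - x̄₂) ± E = 4 ± 3.4916 = (0.5084, 7.4916)

Rounded to 2 decimal places:

(0.51, 7.49)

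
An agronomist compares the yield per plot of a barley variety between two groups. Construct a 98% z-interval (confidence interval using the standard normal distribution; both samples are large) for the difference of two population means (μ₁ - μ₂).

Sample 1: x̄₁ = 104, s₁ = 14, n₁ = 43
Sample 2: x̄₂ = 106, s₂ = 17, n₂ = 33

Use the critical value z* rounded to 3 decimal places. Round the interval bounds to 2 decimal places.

Both samples are large (n₁ = 43 ≥ 30, n₂ = 33 ≥ 30), so a z-interval for the difference of means applies.

Point estimate: x̄₁ - x̄₂ = 104 - 106 = -2

Standard error: SE = √(s₁²/n₁ + s₂²/n₂)
= √(14²/43 + 17²/33)
= √(4.558140 + 8.757576)
= 3.649070

For 98% confidence, z* = 2.326 (from standard normal table)
Margin of error: E = z* × SE = 2.326 × 3.649070 = 8.4877

Z-interval: (x̄₁ - x̄₂) ± E = -2 ± 8.4877 = (-10.4877, 6.4877)

Rounded to 2 decimal places:

(-10.49, 6.49)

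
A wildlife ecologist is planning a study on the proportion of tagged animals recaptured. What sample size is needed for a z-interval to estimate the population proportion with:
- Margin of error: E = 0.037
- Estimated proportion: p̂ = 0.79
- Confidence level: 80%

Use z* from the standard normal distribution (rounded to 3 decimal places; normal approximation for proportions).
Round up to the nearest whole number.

Using z* for proportion z-interval (normal approximation).

For 80% confidence, z* = 1.282 (from standard normal table)

Sample size formula for proportion z-interval: n = z*²p̂(1-p̂)/E²

n = 1.282² × 0.79 × 0.21 / 0.037²
  = 1.643524 × 0.1659 / 0.001369
  = 199.1677

Round up to the nearest whole number: n = 200

200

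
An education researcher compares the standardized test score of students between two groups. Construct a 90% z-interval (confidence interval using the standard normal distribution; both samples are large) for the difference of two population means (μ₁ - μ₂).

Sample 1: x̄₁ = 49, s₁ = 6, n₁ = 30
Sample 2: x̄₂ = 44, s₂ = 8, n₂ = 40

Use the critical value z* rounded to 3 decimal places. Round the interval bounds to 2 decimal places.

Both samples are large (n₁ = 30 ≥ 30, n₂ = 40 ≥ 30), so a z-interval for the difference of means applies.

Point estimate: x̄₁ - x̄₂ = 49 - 44 = 5

Standard error: SE = √(s₁²/n₁ + s₂²/n₂)
= √(6²/30 + 8²/40)
= √(1.200000 + 1.600000)
= 1.673320

For 90% confidence, z* = 1.645 (from standard normal table)
Margin of error: E = z* × SE = 1.645 × 1.673320 = 2.7526

Z-interval: (x̄₁ - x̄₂) ± E = 5 ± 2.7526 = (2.2474, 7.7526)

Rounded to 2 decimal places:

(2.25, 7.75)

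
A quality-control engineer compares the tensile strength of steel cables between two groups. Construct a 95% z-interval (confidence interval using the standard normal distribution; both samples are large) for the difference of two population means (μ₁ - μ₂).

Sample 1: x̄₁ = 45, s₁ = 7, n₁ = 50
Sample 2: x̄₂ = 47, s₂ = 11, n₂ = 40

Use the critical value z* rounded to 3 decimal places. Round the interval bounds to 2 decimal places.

Both samples are large (n₁ = 50 ≥ 30, n₂ = 40 ≥ 30), so a z-interval for the difference of means applies.

Point estimate: x̄₁ - x̄₂ = 45 - 47 = -2

Standard error: SE = √(s₁²/n₁ + s₂²/n₂)
= √(7²/50 + 11²/40)
= √(0.980000 + 3.025000)
= 2.001250

For 95% confidence, z* = 1.96 (from standard normal table)
Margin of error: E = z* × SE = 1.96 × 2.001250 = 3.9224

Z-interval: (x̄₁ - x̄₂) ± E = -2 ± 3.9224 = (-5.9224, 1.9224)

Rounded to 2 decimal places:

(-5.92, 1.92)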